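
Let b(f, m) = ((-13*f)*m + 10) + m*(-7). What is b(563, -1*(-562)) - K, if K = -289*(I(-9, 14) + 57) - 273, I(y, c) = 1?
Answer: -4100167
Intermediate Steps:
b(f, m) = 10 - 7*m - 13*f*m (b(f, m) = (-13*f*m + 10) - 7*m = (10 - 13*f*m) - 7*m = 10 - 7*m - 13*f*m)
K = -17035 (K = -289*(1 + 57) - 273 = -289*58 - 273 = -16762 - 273 = -17035)
b(563, -1*(-562)) - K = (10 - (-7)*(-562) - 13*563*(-1*(-562))) - 1*(-17035) = (10 - 7*562 - 13*563*562) + 17035 = (10 - 3934 - 4113278) + 17035 = -4117202 + 17035 = -4100167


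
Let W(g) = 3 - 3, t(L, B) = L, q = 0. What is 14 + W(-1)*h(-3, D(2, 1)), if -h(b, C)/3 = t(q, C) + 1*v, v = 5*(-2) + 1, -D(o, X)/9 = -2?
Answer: 14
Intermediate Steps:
D(o, X) = 18 (D(o, X) = -9*(-2) = 18)
W(g) = 0
v = -9 (v = -10 + 1 = -9)
h(b, C) = 27 (h(b, C) = -3*(0 + 1*(-9)) = -3*(0 - 9) = -3*(-9) = 27)
14 + W(-1)*h(-3, D(2, 1)) = 14 + 0*27 = 14 + 0 = 14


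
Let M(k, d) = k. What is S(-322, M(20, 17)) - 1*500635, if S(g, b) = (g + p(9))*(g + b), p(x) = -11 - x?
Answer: -397351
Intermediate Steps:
S(g, b) = (-20 + g)*(b + g) (S(g, b) = (g + (-11 - 1*9))*(g + b) = (g + (-11 - 9))*(b + g) = (g - 20)*(b + g) = (-20 + g)*(b + g))
S(-322, M(20, 17)) - 1*500635 = ((-322)**2 - 20*20 - 20*(-322) + 20*(-322)) - 1*500635 = (103684 - 400 + 6440 - 6440) - 500635 = 103284 - 500635 = -397351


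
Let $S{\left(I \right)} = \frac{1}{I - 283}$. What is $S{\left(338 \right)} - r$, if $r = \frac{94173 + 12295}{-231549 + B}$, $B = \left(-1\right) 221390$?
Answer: $\frac{6308679}{24911645} \approx 0.25324$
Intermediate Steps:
$B = -221390$
$S{\left(I \right)} = \frac{1}{-283 + I}$
$r = - \frac{106468}{452939}$ ($r = \frac{94173 + 12295}{-231549 - 221390} = \frac{106468}{-452939} = 106468 \left(- \frac{1}{452939}\right) = - \frac{106468}{452939} \approx -0.23506$)
$S{\left(338 \right)} - r = \frac{1}{-283 + 338} - - \frac{106468}{452939} = \frac{1}{55} + \frac{106468}{452939} = \frac{6308679}{24911645}$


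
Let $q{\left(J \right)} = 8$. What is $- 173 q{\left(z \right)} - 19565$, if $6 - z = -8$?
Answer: $-20949$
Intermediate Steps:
$z = 14$ ($z = 6 - -8 = 6 + 8 = 14$)
$- 173 q{\left(z \right)} - 19565 = \left(-173\right) 8 - 19565 = -1384 - 19565 = -20949$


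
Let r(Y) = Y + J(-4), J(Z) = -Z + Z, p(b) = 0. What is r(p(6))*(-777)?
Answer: 0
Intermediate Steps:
J(Z) = 0
r(Y) = Y (r(Y) = Y + 0 = Y)
r(p(6))*(-777) = 0*(-777) = 0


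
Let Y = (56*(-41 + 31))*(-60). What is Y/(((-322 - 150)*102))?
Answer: -700/1003 ≈ -0.69791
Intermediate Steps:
Y = 33600 (Y = (56*(-10))*(-60) = -560*(-60) = 33600)
Y/(((-322 - 150)*102)) = 33600/(((-322 - 150)*102)) = 33600/((-472*102)) = 33600/(-48144) = 33600*(-1/48144) = -700/1003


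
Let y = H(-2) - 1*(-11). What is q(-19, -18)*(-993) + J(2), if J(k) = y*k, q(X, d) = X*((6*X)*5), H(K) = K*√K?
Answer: -10754168 - 4*I*√2 ≈ -1.0754e+7 - 5.6569*I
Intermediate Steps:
H(K) = K^(3/2)
y = 11 - 2*I*√2 (y = (-2)^(3/2) - 1*(-11) = -2*I*√2 + 11 = 11 - 2*I*√2 ≈ 11.0 - 2.8284*I)
q(X, d) = 30*X² (q(X, d) = X*(30*X) = 30*X²)
J(k) = k*(11 - 2*I*√2) (J(k) = (11 - 2*I*√2)*k = k*(11 - 2*I*√2))
q(-19, -18)*(-993) + J(2) = (30*(-19)²)*(-993) + 2*(11 - 2*I*√2) = (30*361)*(-993) + (22 - 4*I*√2) = 10830*(-993) + (22 - 4*I*√2) = -10754190 + (22 - 4*I*√2) = -10754168 - 4*I*√2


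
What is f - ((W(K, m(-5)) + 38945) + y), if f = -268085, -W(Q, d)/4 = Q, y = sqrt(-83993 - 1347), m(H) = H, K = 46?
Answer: -306846 - 2*I*sqrt(21335) ≈ -3.0685e+5 - 292.13*I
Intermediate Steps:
y = 2*I*sqrt(21335) (y = sqrt(-85340) = 2*I*sqrt(21335) ≈ 292.13*I)
W(Q, d) = -4*Q
f - ((W(K, m(-5)) + 38945) + y) = -268085 - ((-4*46 + 38945) + 2*I*sqrt(21335)) = -268085 - ((-184 + 38945) + 2*I*sqrt(21335)) = -268085 - (38761 + 2*I*sqrt(21335)) = -268085 + (-38761 - 2*I*sqrt(21335)) = -306846 - 2*I*sqrt(21335)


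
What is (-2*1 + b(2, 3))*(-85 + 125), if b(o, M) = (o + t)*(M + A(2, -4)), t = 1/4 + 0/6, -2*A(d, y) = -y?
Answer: 10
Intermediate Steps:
A(d, y) = y/2 (A(d, y) = -(-1)*y/2 = y/2)
t = ¼ (t = 1*(¼) + 0*(⅙) = ¼ + 0 = ¼ ≈ 0.25000)
b(o, M) = (-2 + M)*(¼ + o) (b(o, M) = (o + ¼)*(M + (½)*(-4)) = (¼ + o)*(M - 2) = (¼ + o)*(-2 + M) = (-2 + M)*(¼ + o))
(-2*1 + b(2, 3))*(-85 + 125) = (-2*1 + (-½ - 2*2 + (¼)*3 + 3*2))*(-85 + 125) = (-2 + (-½ - 4 + ¾ + 6))*40 = (-2 + 9/4)*40 = (¼)*40 = 10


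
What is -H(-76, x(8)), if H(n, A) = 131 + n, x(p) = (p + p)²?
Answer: -55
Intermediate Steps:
x(p) = 4*p² (x(p) = (2*p)² = 4*p²)
-H(-76, x(8)) = -(131 - 76) = -1*55 = -55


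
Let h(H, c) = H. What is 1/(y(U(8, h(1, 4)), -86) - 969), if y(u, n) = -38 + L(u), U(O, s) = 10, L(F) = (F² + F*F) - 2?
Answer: -1/809 ≈ -0.0012361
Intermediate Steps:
L(F) = -2 + 2*F² (L(F) = (F² + F²) - 2 = 2*F² - 2 = -2 + 2*F²)
y(u, n) = -40 + 2*u² (y(u, n) = -38 + (-2 + 2*u²) = -40 + 2*u²)
1/(y(U(8, h(1, 4)), -86) - 969) = 1/((-40 + 2*10²) - 969) = 1/((-40 + 2*100) - 969) = 1/((-40 + 200) - 969) = 1/(160 - 969) = 1/(-809) = -1/809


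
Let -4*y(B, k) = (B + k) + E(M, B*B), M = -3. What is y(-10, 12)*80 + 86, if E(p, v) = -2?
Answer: 86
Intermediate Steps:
y(B, k) = ½ - B/4 - k/4 (y(B, k) = -((B + k) - 2)/4 = -(-2 + B + k)/4 = ½ - B/4 - k/4)
y(-10, 12)*80 + 86 = (½ - ¼*(-10) - ¼*12)*80 + 86 = (½ + 5/2 - 3)*80 + 86 = 0*80 + 86 = 0 + 86 = 86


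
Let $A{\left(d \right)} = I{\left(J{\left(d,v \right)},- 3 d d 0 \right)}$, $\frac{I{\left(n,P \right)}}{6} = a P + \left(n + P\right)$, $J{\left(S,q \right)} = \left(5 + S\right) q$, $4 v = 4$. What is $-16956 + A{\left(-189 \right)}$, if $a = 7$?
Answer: $-18060$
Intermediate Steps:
$v = 1$ ($v = \frac{1}{4} \cdot 4 = 1$)
$J{\left(S,q \right)} = q \left(5 + S\right)$
$I{\left(n,P \right)} = 6 n + 48 P$ ($I{\left(n,P \right)} = 6 \left(7 P + \left(n + P\right)\right) = 6 \left(7 P + \left(P + n\right)\right) = 6 \left(n + 8 P\right) = 6 n + 48 P$)
$A{\left(d \right)} = 30 + 6 d$ ($A{\left(d \right)} = 6 \cdot 1 \left(5 + d\right) + 48 - 3 d d 0 = 6 \left(5 + d\right) + 48 - 3 d^{2} \cdot 0 = \left(30 + 6 d\right) + 48 \cdot 0 = \left(30 + 6 d\right) + 0 = 30 + 6 d$)
$-16956 + A{\left(-189 \right)} = -16956 + \left(30 + 6 \left(-189\right)\right) = -16956 + \left(30 - 1134\right) = -16956 - 1104 = -18060$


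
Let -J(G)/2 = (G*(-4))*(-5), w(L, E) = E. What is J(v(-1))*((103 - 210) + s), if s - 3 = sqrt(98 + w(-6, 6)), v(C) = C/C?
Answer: 4160 - 80*sqrt(26) ≈ 3752.1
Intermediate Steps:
v(C) = 1
J(G) = -40*G (J(G) = -2*G*(-4)*(-5) = -2*(-4*G)*(-5) = -40*G)
s = 3 + 2*sqrt(26) (s = 3 + sqrt(98 + 6) = 3 + sqrt(104) = 3 + 2*sqrt(26) ≈ 13.198)
J(v(-1))*((103 - 210) + s) = (-40*1)*((103 - 210) + (3 + 2*sqrt(26))) = -40*(-107 + (3 + 2*sqrt(26))) = -40*(-104 + 2*sqrt(26)) = 4160 - 80*sqrt(26)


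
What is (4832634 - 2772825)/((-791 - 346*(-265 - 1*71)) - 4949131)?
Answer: -686603/1611222 ≈ -0.42614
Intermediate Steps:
(4832634 - 2772825)/((-791 - 346*(-265 - 1*71)) - 4949131) = 2059809/((-791 - 346*(-265 - 71)) - 4949131) = 2059809/((-791 - 346*(-336)) - 4949131) = 2059809/((-791 + 116256) - 4949131) = 2059809/(115465 - 4949131) = 2059809/(-4833666) = 2059809*(-1/4833666) = -686603/1611222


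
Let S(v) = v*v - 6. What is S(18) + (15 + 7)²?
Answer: 802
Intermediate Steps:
S(v) = -6 + v² (S(v) = v² - 6 = -6 + v²)
S(18) + (15 + 7)² = (-6 + 18²) + (15 + 7)² = (-6 + 324) + 22² = 318 + 484 = 802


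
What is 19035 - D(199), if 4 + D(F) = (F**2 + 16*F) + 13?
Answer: -23759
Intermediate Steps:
D(F) = 9 + F**2 + 16*F (D(F) = -4 + ((F**2 + 16*F) + 13) = -4 + (13 + F**2 + 16*F) = 9 + F**2 + 16*F)
19035 - D(199) = 19035 - (9 + 199**2 + 16*199) = 19035 - (9 + 39601 + 3184) = 19035 - 1*42794 = 19035 - 42794 = -23759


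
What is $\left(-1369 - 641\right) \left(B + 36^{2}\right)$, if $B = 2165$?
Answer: $-6956610$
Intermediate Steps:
$\left(-1369 - 641\right) \left(B + 36^{2}\right) = \left(-1369 - 641\right) \left(2165 + 36^{2}\right) = \left(-1369 - 641\right) \left(2165 + 1296\right) = \left(-2010\right) 3461 = -6956610$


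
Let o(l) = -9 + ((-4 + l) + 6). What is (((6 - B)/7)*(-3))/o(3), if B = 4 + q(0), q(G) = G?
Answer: 3/14 ≈ 0.21429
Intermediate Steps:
o(l) = -7 + l (o(l) = -9 + (2 + l) = -7 + l)
B = 4 (B = 4 + 0 = 4)
(((6 - B)/7)*(-3))/o(3) = (((6 - 1*4)/7)*(-3))/(-7 + 3) = (((6 - 4)*(⅐))*(-3))/(-4) = ((2*(⅐))*(-3))*(-¼) = ((2/7)*(-3))*(-¼) = -6/7*(-¼) = 3/14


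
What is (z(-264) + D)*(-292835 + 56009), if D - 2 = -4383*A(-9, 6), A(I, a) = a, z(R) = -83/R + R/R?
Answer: 273999669387/44 ≈ 6.2273e+9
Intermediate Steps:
z(R) = 1 - 83/R (z(R) = -83/R + 1 = 1 - 83/R)
D = -26296 (D = 2 - 4383*6 = 2 - 26298 = -26296)
(z(-264) + D)*(-292835 + 56009) = ((-83 - 264)/(-264) - 26296)*(-292835 + 56009) = (-1/264*(-347) - 26296)*(-236826) = (347/264 - 26296)*(-236826) = -6941797/264*(-236826) = 273999669387/44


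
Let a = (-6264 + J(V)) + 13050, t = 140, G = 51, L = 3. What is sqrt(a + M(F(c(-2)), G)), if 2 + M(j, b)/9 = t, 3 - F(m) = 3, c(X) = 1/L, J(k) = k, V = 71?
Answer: sqrt(8099) ≈ 89.994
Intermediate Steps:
c(X) = 1/3
F(m) = 0 (F(m) = 3 - 1*3 = 3 - 3 = 0)
M(j, b) = 1242 (M(j, b) = -18 + 9*140 = -18 + 1260 = 1242)
a = 6857 (a = (-6264 + 71) + 13050 = -6193 + 13050 = 6857)
sqrt(a + M(F(c(-2)), G)) = sqrt(6857 + 1242) = sqrt(8099)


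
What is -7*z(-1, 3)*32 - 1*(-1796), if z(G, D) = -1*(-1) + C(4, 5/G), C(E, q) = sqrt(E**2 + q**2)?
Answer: 1572 - 224*sqrt(41) ≈ 137.70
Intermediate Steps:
z(G, D) = 1 + sqrt(16 + 25/G**2) (z(G, D) = -1*(-1) + sqrt(4**2 + (5/G)**2) = 1 + sqrt(16 + 25/G**2))
-7*z(-1, 3)*32 - 1*(-1796) = -7*(1 + sqrt(16 + 25/(-1)**2))*32 - 1*(-1796) = -7*(1 + sqrt(16 + 25*1))*32 + 1796 = -7*(1 + sqrt(16 + 25))*32 + 1796 = -7*(1 + sqrt(41))*32 + 1796 = (-7 - 7*sqrt(41))*32 + 1796 = (-224 - 224*sqrt(41)) + 1796 = 1572 - 224*sqrt(41)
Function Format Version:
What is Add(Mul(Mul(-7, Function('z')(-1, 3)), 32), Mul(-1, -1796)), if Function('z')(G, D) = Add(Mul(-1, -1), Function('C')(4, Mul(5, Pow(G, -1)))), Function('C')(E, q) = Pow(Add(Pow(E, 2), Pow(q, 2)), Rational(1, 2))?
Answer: Add(1572, Mul(-224, Pow(41, Rational(1, 2)))) ≈ 137.70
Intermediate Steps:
Function('z')(G, D) = Add(1, Pow(Add(16, Mul(25, Pow(G, -2))), Rational(1, 2))) (Function('z')(G, D) = Add(Mul(-1, -1), Pow(Add(Pow(4, 2), Pow(Mul(5, Pow(G, -1)), 2)), Rational(1, 2))) = Add(1, Pow(Add(16, Mul(25, Pow(G, -2))), Rational(1, 2))))
Add(Mul(Mul(-7, Function('z')(-1, 3)), 32), Mul(-1, -1796)) = Add(Mul(Mul(-7, Add(1, Pow(Add(16, Mul(25, Pow(-1, -2))), Rational(1, 2)))), 32), Mul(-1, -1796)) = Add(Mul(Mul(-7, Add(1, Pow(Add(16, Mul(25, 1)), Rational(1, 2)))), 32), 1796) = Add(Mul(Mul(-7, Add(1, Pow(Add(16, 25), Rational(1, 2)))), 32), 1796) = Add(Mul(Mul(-7, Add(1, Pow(41, Rational(1, 2)))), 32), 1796) = Add(Mul(Add(-7, Mul(-7, Pow(41, Rational(1, 2)))), 32), 1796) = Add(Add(-224, Mul(-224, Pow(41, Rational(1, 2)))), 1796) = Add(1572, Mul(-224, Pow(41, Rational(1, 2))))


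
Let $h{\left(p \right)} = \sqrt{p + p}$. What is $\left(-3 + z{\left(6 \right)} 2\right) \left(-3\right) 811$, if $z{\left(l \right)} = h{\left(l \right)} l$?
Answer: $7299 - 58392 \sqrt{3} \approx -93839.0$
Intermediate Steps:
$h{\left(p \right)} = \sqrt{2} \sqrt{p}$ ($h{\left(p \right)} = \sqrt{2 p} = \sqrt{2} \sqrt{p}$)
$z{\left(l \right)} = \sqrt{2} l^{\frac{3}{2}}$ ($z{\left(l \right)} = \sqrt{2} \sqrt{l} l = \sqrt{2} l^{\frac{3}{2}}$)
$\left(-3 + z{\left(6 \right)} 2\right) \left(-3\right) 811 = \left(-3 + \sqrt{2} \cdot 6^{\frac{3}{2}} \cdot 2\right) \left(-3\right) 811 = \left(-3 + \sqrt{2} \cdot 6 \sqrt{6} \cdot 2\right) \left(-3\right) 811 = \left(-3 + 12 \sqrt{3} \cdot 2\right) \left(-3\right) 811 = \left(-3 + 24 \sqrt{3}\right) \left(-3\right) 811 = \left(9 - 72 \sqrt{3}\right) 811 = 7299 - 58392 \sqrt{3}$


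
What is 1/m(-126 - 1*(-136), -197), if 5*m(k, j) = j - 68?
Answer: -1/53 ≈ -0.018868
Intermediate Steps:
m(k, j) = -68/5 + j/5 (m(k, j) = (j - 68)/5 = (-68 + j)/5 = -68/5 + j/5)
1/m(-126 - 1*(-136), -197) = 1/(-68/5 + (1/5)*(-197)) = 1/(-68/5 - 197/5) = 1/(-53) = -1/53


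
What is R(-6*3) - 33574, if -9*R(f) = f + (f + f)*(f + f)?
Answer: -33716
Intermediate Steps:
R(f) = -4*f²/9 - f/9 (R(f) = -(f + (f + f)*(f + f))/9 = -(f + (2*f)*(2*f))/9 = -(f + 4*f²)/9 = -4*f²/9 - f/9)
R(-6*3) - 33574 = -(-6*3)*(1 + 4*(-6*3))/9 - 33574 = -⅑*(-18)*(1 + 4*(-18)) - 33574 = -⅑*(-18)*(1 - 72) - 33574 = -⅑*(-18)*(-71) - 33574 = -142 - 33574 = -33716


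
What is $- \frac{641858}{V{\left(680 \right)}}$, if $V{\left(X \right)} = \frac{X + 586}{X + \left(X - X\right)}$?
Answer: $- \frac{218231720}{633} \approx -3.4476 \cdot 10^{5}$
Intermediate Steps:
$V{\left(X \right)} = \frac{586 + X}{X}$ ($V{\left(X \right)} = \frac{586 + X}{X + 0} = \frac{586 + X}{X}$)
$- \frac{641858}{V{\left(680 \right)}} = - \frac{641858}{\frac{1}{680} \left(586 + 680\right)} = - \frac{641858}{\frac{1}{680} \cdot 1266} = - \frac{641858}{\frac{633}{340}} = \left(-641858\right) \frac{340}{633} = - \frac{218231720}{633}$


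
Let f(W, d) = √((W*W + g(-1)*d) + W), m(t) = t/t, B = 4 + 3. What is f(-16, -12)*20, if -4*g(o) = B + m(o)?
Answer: 40*√66 ≈ 324.96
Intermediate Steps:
B = 7
m(t) = 1
g(o) = -2 (g(o) = -(7 + 1)/4 = -¼*8 = -2)
f(W, d) = √(W + W² - 2*d) (f(W, d) = √((W*W - 2*d) + W) = √((W² - 2*d) + W) = √(W + W² - 2*d))
f(-16, -12)*20 = √(-16 + (-16)² - 2*(-12))*20 = √(-16 + 256 + 24)*20 = √264*20 = (2*√66)*20 = 40*√66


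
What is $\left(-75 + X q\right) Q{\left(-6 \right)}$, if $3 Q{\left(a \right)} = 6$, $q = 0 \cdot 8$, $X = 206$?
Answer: $-150$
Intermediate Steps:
$q = 0$
$Q{\left(a \right)} = 2$ ($Q{\left(a \right)} = \frac{1}{3} \cdot 6 = 2$)
$\left(-75 + X q\right) Q{\left(-6 \right)} = \left(-75 + 206 \cdot 0\right) 2 = \left(-75 + 0\right) 2 = \left(-75\right) 2 = -150$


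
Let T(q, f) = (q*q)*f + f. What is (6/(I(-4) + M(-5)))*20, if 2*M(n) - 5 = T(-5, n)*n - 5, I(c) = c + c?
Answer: 120/317 ≈ 0.37855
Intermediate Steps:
I(c) = 2*c
T(q, f) = f + f*q² (T(q, f) = q²*f + f = f*q² + f = f + f*q²)
M(n) = 13*n² (M(n) = 5/2 + ((n*(1 + (-5)²))*n - 5)/2 = 5/2 + ((n*(1 + 25))*n - 5)/2 = 5/2 + ((n*26)*n - 5)/2 = 5/2 + ((26*n)*n - 5)/2 = 5/2 + (26*n² - 5)/2 = 5/2 + (-5 + 26*n²)/2 = 5/2 + (-5/2 + 13*n²) = 13*n²)
(6/(I(-4) + M(-5)))*20 = (6/(2*(-4) + 13*(-5)²))*20 = (6/(-8 + 13*25))*20 = (6/(-8 + 325))*20 = (6/317)*20 = 120/317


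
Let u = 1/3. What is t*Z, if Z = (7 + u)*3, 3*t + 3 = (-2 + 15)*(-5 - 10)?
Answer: -1452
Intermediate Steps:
u = ⅓ ≈ 0.33333
t = -66 (t = -1 + ((-2 + 15)*(-5 - 10))/3 = -1 + (13*(-15))/3 = -1 + (⅓)*(-195) = -1 - 65 = -66)
Z = 22 (Z = (7 + ⅓)*3 = (22/3)*3 = 22)
t*Z = -66*22 = -1452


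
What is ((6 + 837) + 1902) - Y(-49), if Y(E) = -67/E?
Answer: 134438/49 ≈ 2743.6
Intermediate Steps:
((6 + 837) + 1902) - Y(-49) = ((6 + 837) + 1902) - (-67)/(-49) = (843 + 1902) - (-67)*(-1)/49 = 2745 - 1*67/49 = 2745 - 67/49 = 134438/49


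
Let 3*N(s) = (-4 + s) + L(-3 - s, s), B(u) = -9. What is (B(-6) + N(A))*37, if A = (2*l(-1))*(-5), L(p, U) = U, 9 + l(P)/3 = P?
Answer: 21053/3 ≈ 7017.7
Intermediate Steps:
l(P) = -27 + 3*P
A = 300 (A = (2*(-27 + 3*(-1)))*(-5) = (2*(-27 - 3))*(-5) = (2*(-30))*(-5) = -60*(-5) = 300)
N(s) = -4/3 + 2*s/3 (N(s) = ((-4 + s) + s)/3 = (-4 + 2*s)/3 = -4/3 + 2*s/3)
(B(-6) + N(A))*37 = (-9 + (-4/3 + (⅔)*300))*37 = (-9 + (-4/3 + 200))*37 = (-9 + 596/3)*37 = (569/3)*37 = 21053/3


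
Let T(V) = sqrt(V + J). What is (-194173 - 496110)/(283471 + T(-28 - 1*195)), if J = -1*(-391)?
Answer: -195675212293/80355807673 + 1380566*sqrt(42)/80355807673 ≈ -2.4350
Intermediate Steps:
J = 391
T(V) = sqrt(391 + V) (T(V) = sqrt(V + 391) = sqrt(391 + V))
(-194173 - 496110)/(283471 + T(-28 - 1*195)) = (-194173 - 496110)/(283471 + sqrt(391 + (-28 - 1*195))) = -690283/(283471 + sqrt(391 + (-28 - 195))) = -690283/(283471 + sqrt(391 - 223)) = -690283/(283471 + sqrt(168)) = -690283/(283471 + 2*sqrt(42))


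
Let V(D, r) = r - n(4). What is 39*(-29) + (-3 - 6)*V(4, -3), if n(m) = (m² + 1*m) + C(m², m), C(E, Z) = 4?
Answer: -888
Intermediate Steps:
n(m) = 4 + m + m² (n(m) = (m² + 1*m) + 4 = (m² + m) + 4 = (m + m²) + 4 = 4 + m + m²)
V(D, r) = -24 + r (V(D, r) = r - (4 + 4 + 4²) = r - (4 + 4 + 16) = r - 1*24 = r - 24 = -24 + r)
39*(-29) + (-3 - 6)*V(4, -3) = 39*(-29) + (-3 - 6)*(-24 - 3) = -1131 - 9*(-27) = -1131 + 243 = -888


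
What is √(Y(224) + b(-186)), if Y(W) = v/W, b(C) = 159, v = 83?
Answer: √499786/56 ≈ 12.624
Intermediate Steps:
Y(W) = 83/W
√(Y(224) + b(-186)) = √(83/224 + 159) = √(35699/224) = √499786/56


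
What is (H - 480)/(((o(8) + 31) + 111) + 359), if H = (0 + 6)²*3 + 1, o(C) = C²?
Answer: -371/565 ≈ -0.65664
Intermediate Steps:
H = 109 (H = 6²*3 + 1 = 36*3 + 1 = 108 + 1 = 109)
(H - 480)/(((o(8) + 31) + 111) + 359) = (109 - 480)/(((8² + 31) + 111) + 359) = -371/(((64 + 31) + 111) + 359) = -371/((95 + 111) + 359) = -371/(206 + 359) = -371/565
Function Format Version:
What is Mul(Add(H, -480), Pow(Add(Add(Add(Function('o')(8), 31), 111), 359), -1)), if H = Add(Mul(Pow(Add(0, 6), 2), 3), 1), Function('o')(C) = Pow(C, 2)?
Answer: Rational(-371, 565) ≈ -0.65664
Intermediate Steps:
H = 109 (H = Add(Mul(Pow(6, 2), 3), 1) = Add(Mul(36, 3), 1) = Add(108, 1) = 109)
Mul(Add(H, -480), Pow(Add(Add(Add(Function('o')(8), 31), 111), 359), -1)) = Mul(Add(109, -480), Pow(Add(Add(Add(Pow(8, 2), 31), 111), 359), -1)) = Mul(-371, Pow(Add(Add(Add(64, 31), 111), 359), -1)) = Mul(-371, Pow(Add(Add(95, 111), 359), -1)) = Mul(-371, Pow(Add(206, 359), -1)) = Mul(-371, Pow(565, -1)) = Mul(-371, Rational(1, 565)) = Rational(-371, 565)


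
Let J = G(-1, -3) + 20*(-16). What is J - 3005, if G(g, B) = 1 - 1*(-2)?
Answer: -3322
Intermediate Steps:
G(g, B) = 3 (G(g, B) = 1 + 2 = 3)
J = -317 (J = 3 + 20*(-16) = 3 - 320 = -317)
J - 3005 = -317 - 3005 = -3322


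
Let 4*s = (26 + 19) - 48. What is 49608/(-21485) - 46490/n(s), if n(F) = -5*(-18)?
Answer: -100330237/193365 ≈ -518.86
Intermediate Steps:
s = -¾ (s = ((26 + 19) - 48)/4 = (45 - 48)/4 = (¼)*(-3) = -¾ ≈ -0.75000)
n(F) = 90
49608/(-21485) - 46490/n(s) = 49608/(-21485) - 46490/90 = 49608*(-1/21485) - 46490*1/90 = -49608/21485 - 4649/9 = -100330237/193365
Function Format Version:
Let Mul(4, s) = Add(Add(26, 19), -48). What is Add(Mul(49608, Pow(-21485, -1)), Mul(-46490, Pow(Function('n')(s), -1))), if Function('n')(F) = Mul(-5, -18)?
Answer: Rational(-100330237, 193365) ≈ -518.86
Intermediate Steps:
s = Rational(-3, 4) (s = Mul(Rational(1, 4), Add(Add(26, 19), -48)) = Mul(Rational(1, 4), Add(45, -48)) = Mul(Rational(1, 4), -3) = Rational(-3, 4) ≈ -0.75000)
Function('n')(F) = 90
Add(Mul(49608, Pow(-21485, -1)), Mul(-46490, Pow(Function('n')(s), -1))) = Add(Mul(49608, Pow(-21485, -1)), Mul(-46490, Pow(90, -1))) = Add(Mul(49608, Rational(-1, 21485)), Mul(-46490, Rational(1, 90))) = Add(Rational(-49608, 21485), Rational(-4649, 9)) = Rational(-100330237, 193365)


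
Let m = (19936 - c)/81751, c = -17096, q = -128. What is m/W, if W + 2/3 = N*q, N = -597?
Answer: 55548/9370544873 ≈ 5.9279e-6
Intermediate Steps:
m = 37032/81751 (m = (19936 - 1*(-17096))/81751 = (19936 + 17096)*(1/81751) = 37032*(1/81751) = 37032/81751 ≈ 0.45299)
W = 229246/3 (W = -⅔ - 597*(-128) = -⅔ + 76416 = 229246/3 ≈ 76415.)
m/W = 37032/(81751*(229246/3)) = (37032/81751)*(3/229246) = 55548/9370544873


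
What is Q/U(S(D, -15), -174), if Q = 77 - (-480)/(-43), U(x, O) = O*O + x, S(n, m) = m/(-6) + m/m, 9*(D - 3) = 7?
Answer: 5662/2604037 ≈ 0.0021743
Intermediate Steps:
D = 34/9 (D = 3 + (⅑)*7 = 3 + 7/9 = 34/9 ≈ 3.7778)
S(n, m) = 1 - m/6 (S(n, m) = m*(-⅙) + 1 = -m/6 + 1 = 1 - m/6)
U(x, O) = x + O² (U(x, O) = O² + x = x + O²)
Q = 2831/43 (Q = 77 - (-480)*(-1)/43 = 77 - 8*60/43 = 77 - 480/43 = 2831/43 ≈ 65.837)
Q/U(S(D, -15), -174) = 2831/(43*((1 - ⅙*(-15)) + (-174)²)) = 2831/(43*((1 + 5/2) + 30276)) = 2831/(43*(7/2 + 30276)) = 2831/(43*(60559/2)) = (2831/43)*(2/60559) = 5662/2604037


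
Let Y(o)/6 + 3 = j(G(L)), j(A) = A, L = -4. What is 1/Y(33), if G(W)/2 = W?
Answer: -1/66 ≈ -0.015152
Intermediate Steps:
G(W) = 2*W
Y(o) = -66 (Y(o) = -18 + 6*(2*(-4)) = -18 + 6*(-8) = -18 - 48 = -66)
1/Y(33) = 1/(-66) = -1/66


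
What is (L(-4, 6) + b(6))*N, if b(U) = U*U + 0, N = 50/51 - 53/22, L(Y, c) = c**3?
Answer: -67326/187 ≈ -360.03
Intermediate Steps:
N = -1603/1122 (N = 50*(1/51) - 53*1/22 = 50/51 - 53/22 = -1603/1122 ≈ -1.4287)
b(U) = U**2 (b(U) = U**2 + 0 = U**2)
(L(-4, 6) + b(6))*N = (6**3 + 6**2)*(-1603/1122) = (216 + 36)*(-1603/1122) = 252*(-1603/1122) = -67326/187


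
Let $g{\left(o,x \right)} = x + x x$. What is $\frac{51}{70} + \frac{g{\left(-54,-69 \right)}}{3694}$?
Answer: $\frac{258417}{129290} \approx 1.9987$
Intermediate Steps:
$g{\left(o,x \right)} = x + x^{2}$
$\frac{51}{70} + \frac{g{\left(-54,-69 \right)}}{3694} = \frac{51}{70} + \frac{\left(-69\right) \left(1 - 69\right)}{3694} = 51 \cdot \frac{1}{70} + \left(-69\right) \left(-68\right) \frac{1}{3694} = \frac{51}{70} + 4692 \cdot \frac{1}{3694} = \frac{51}{70} + \frac{2346}{1847} = \frac{258417}{129290}$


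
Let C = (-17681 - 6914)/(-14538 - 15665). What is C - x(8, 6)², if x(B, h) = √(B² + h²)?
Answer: -2995705/30203 ≈ -99.186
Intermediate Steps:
C = 24595/30203 (C = -24595/(-30203) = -24595*(-1/30203) = 24595/30203 ≈ 0.81432)
C - x(8, 6)² = 24595/30203 - (√(8² + 6²))² = 24595/30203 - (√(64 + 36))² = 24595/30203 - (√100)² = 24595/30203 - 1*10² = 24595/30203 - 1*100 = 24595/30203 - 100 = -2995705/30203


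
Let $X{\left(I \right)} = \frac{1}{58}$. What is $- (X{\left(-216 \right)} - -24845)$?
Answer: $- \frac{1441011}{58} \approx -24845.0$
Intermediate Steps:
$X{\left(I \right)} = \frac{1}{58}$
$- (X{\left(-216 \right)} - -24845) = - (\frac{1}{58} - -24845) = - (\frac{1}{58} + 24845) = \left(-1\right) \frac{1441011}{58} = - \frac{1441011}{58}$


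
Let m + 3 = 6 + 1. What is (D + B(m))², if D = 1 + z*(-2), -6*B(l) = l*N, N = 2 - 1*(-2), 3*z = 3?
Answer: 121/9 ≈ 13.444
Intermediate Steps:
z = 1 (z = (⅓)*3 = 1)
m = 4 (m = -3 + (6 + 1) = -3 + 7 = 4)
N = 4 (N = 2 + 2 = 4)
B(l) = -2*l/3 (B(l) = -l*4/6 = -2*l/3)
D = -1 (D = 1 + 1*(-2) = 1 - 2 = -1)
(D + B(m))² = (-1 - ⅔*4)² = (-1 - 8/3)² = (-11/3)² = 121/9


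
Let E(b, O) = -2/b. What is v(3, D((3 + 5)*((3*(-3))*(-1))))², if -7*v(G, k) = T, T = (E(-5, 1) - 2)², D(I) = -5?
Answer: 4096/30625 ≈ 0.13375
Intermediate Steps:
T = 64/25 (T = (-2/(-5) - 2)² = (-2*(-⅕) - 2)² = (⅖ - 2)² = (-8/5)² = 64/25 ≈ 2.5600)
v(G, k) = -64/175 (v(G, k) = -⅐*64/25 = -64/175)
v(3, D((3 + 5)*((3*(-3))*(-1))))² = (-64/175)² = 4096/30625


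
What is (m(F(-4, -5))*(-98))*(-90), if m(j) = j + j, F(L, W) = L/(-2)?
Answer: 35280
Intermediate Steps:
F(L, W) = -L/2 (F(L, W) = L*(-½) = -L/2)
m(j) = 2*j
(m(F(-4, -5))*(-98))*(-90) = ((2*(-½*(-4)))*(-98))*(-90) = ((2*2)*(-98))*(-90) = (4*(-98))*(-90) = -392*(-90) = 35280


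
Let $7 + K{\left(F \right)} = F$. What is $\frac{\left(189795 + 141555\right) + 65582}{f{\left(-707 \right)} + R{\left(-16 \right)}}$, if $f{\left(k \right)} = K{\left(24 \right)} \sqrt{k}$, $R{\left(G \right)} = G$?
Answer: $- \frac{6350912}{204579} - \frac{6747844 i \sqrt{707}}{204579} \approx -31.044 - 877.03 i$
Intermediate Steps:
$K{\left(F \right)} = -7 + F$
$f{\left(k \right)} = 17 \sqrt{k}$ ($f{\left(k \right)} = \left(-7 + 24\right) \sqrt{k} = 17 \sqrt{k}$)
$\frac{\left(189795 + 141555\right) + 65582}{f{\left(-707 \right)} + R{\left(-16 \right)}} = \frac{\left(189795 + 141555\right) + 65582}{17 \sqrt{-707} - 16} = \frac{331350 + 65582}{17 i \sqrt{707} - 16} = \frac{396932}{17 i \sqrt{707} - 16} = \frac{396932}{-16 + 17 i \sqrt{707}}$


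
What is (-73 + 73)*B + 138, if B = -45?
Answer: 138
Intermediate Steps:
(-73 + 73)*B + 138 = (-73 + 73)*(-45) + 138 = 0*(-45) + 138 = 0 + 138 = 138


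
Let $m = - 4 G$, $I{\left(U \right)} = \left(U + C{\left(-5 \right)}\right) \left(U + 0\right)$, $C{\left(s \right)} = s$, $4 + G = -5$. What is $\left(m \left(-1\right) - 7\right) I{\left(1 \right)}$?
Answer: $172$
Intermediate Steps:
$G = -9$ ($G = -4 - 5 = -9$)
$I{\left(U \right)} = U \left(-5 + U\right)$ ($I{\left(U \right)} = \left(U - 5\right) \left(U + 0\right) = \left(-5 + U\right) U = U \left(-5 + U\right)$)
$m = 36$ ($m = \left(-4\right) \left(-9\right) = 36$)
$\left(m \left(-1\right) - 7\right) I{\left(1 \right)} = \left(36 \left(-1\right) - 7\right) 1 \left(-5 + 1\right) = \left(-36 - 7\right) 1 \left(-4\right) = \left(-43\right) \left(-4\right) = 172$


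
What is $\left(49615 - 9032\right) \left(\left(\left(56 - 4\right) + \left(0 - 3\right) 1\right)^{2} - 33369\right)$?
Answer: $-1256774344$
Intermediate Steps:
$\left(49615 - 9032\right) \left(\left(\left(56 - 4\right) + \left(0 - 3\right) 1\right)^{2} - 33369\right) = 40583 \left(\left(\left(56 - 4\right) - 3\right)^{2} - 33369\right) = 40583 \left(\left(52 - 3\right)^{2} - 33369\right) = 40583 \left(49^{2} - 33369\right) = 40583 \left(2401 - 33369\right) = 40583 \left(-30968\right) = -1256774344$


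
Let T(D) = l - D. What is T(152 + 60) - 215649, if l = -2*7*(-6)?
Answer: -215777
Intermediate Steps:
l = 84 (l = -14*(-6) = 84)
T(D) = 84 - D
T(152 + 60) - 215649 = (84 - (152 + 60)) - 215649 = (84 - 1*212) - 215649 = (84 - 212) - 215649 = -128 - 215649 = -215777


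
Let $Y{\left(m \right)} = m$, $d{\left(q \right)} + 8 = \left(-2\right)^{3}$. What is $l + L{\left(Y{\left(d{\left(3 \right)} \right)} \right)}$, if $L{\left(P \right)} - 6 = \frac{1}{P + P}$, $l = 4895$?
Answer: $\frac{156831}{32} \approx 4901.0$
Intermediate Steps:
$d{\left(q \right)} = -16$ ($d{\left(q \right)} = -8 + \left(-2\right)^{3} = -8 - 8 = -16$)
$L{\left(P \right)} = 6 + \frac{1}{2 P}$ ($L{\left(P \right)} = 6 + \frac{1}{P + P} = 6 + \frac{1}{2 P}$)
$l + L{\left(Y{\left(d{\left(3 \right)} \right)} \right)} = 4895 + \left(6 + \frac{1}{2 \left(-16\right)}\right) = 4895 + \left(6 + \frac{1}{2} \left(- \frac{1}{16}\right)\right) = 4895 + \left(6 - \frac{1}{32}\right) = 4895 + \frac{191}{32} = \frac{156831}{32}$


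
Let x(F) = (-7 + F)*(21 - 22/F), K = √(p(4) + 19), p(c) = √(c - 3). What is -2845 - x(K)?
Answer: -2676 - 287*√5/5 ≈ -2804.4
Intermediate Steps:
p(c) = √(-3 + c)
K = 2*√5 (K = √(√(-3 + 4) + 19) = √(√1 + 19) = √(1 + 19) = √20 = 2*√5 ≈ 4.4721)
-2845 - x(K) = -2845 - (-169 + 21*(2*√5) + 154/((2*√5))) = -2845 - (-169 + 42*√5 + 154*(√5/10)) = -2845 - (-169 + 42*√5 + 77*√5/5) = -2845 - (-169 + 287*√5/5) = -2845 + (169 - 287*√5/5) = -2676 - 287*√5/5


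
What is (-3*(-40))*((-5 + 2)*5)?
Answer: -1800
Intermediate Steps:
(-3*(-40))*((-5 + 2)*5) = 120*(-3*5) = 120*(-15) = -1800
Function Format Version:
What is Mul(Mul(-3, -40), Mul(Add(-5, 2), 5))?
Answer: -1800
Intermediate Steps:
Mul(Mul(-3, -40), Mul(Add(-5, 2), 5)) = Mul(120, Mul(-3, 5)) = Mul(120, -15) = -1800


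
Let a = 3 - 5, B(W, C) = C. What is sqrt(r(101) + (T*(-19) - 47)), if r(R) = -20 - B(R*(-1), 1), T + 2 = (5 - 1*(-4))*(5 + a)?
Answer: I*sqrt(543) ≈ 23.302*I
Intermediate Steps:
a = -2
T = 25 (T = -2 + (5 - 1*(-4))*(5 - 2) = -2 + (5 + 4)*3 = -2 + 9*3 = -2 + 27 = 25)
r(R) = -21 (r(R) = -20 - 1*1 = -20 - 1 = -21)
sqrt(r(101) + (T*(-19) - 47)) = sqrt(-21 + (25*(-19) - 47)) = sqrt(-21 + (-475 - 47)) = sqrt(-21 - 522) = sqrt(-543) = I*sqrt(543)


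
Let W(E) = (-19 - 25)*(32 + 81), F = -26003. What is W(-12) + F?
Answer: -30975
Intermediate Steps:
W(E) = -4972 (W(E) = -44*113 = -4972)
W(-12) + F = -4972 - 26003 = -30975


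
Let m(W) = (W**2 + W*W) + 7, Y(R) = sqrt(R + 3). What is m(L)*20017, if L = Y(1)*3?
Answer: 1581343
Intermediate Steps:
Y(R) = sqrt(3 + R)
L = 6 (L = sqrt(3 + 1)*3 = sqrt(4)*3 = 2*3 = 6)
m(W) = 7 + 2*W**2 (m(W) = (W**2 + W**2) + 7 = 2*W**2 + 7 = 7 + 2*W**2)
m(L)*20017 = (7 + 2*6**2)*20017 = (7 + 2*36)*20017 = (7 + 72)*20017 = 79*20017 = 1581343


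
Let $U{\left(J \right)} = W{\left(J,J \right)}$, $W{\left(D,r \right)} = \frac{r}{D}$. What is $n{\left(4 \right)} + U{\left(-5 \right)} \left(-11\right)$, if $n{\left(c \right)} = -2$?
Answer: $-13$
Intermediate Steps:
$U{\left(J \right)} = 1$ ($U{\left(J \right)} = \frac{J}{J} = 1$)
$n{\left(4 \right)} + U{\left(-5 \right)} \left(-11\right) = -2 + 1 \left(-11\right) = -2 - 11 = -13$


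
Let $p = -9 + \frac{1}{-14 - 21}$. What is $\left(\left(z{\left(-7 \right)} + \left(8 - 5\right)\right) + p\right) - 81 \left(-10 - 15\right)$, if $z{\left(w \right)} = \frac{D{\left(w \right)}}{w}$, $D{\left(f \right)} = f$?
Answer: $\frac{70699}{35} \approx 2020.0$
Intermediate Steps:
$p = - \frac{316}{35}$ ($p = -9 + \frac{1}{-35} = -9 - \frac{1}{35} = - \frac{316}{35} \approx -9.0286$)
$z{\left(w \right)} = 1$ ($z{\left(w \right)} = \frac{w}{w} = 1$)
$\left(\left(z{\left(-7 \right)} + \left(8 - 5\right)\right) + p\right) - 81 \left(-10 - 15\right) = \left(\left(1 + \left(8 - 5\right)\right) - \frac{316}{35}\right) - 81 \left(-10 - 15\right) = \left(\left(1 + \left(8 - 5\right)\right) - \frac{316}{35}\right) - -2025 = \left(\left(1 + 3\right) - \frac{316}{35}\right) + 2025 = \left(4 - \frac{316}{35}\right) + 2025 = - \frac{176}{35} + 2025 = \frac{70699}{35}$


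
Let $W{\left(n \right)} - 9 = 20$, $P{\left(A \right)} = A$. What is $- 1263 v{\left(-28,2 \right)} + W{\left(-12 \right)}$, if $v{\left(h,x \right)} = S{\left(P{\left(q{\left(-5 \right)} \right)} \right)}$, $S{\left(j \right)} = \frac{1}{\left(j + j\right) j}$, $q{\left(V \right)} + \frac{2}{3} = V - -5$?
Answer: $- \frac{11135}{8} \approx -1391.9$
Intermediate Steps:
$q{\left(V \right)} = \frac{13}{3} + V$ ($q{\left(V \right)} = - \frac{2}{3} + \left(V - -5\right) = - \frac{2}{3} + \left(V + 5\right) = - \frac{2}{3} + \left(5 + V\right) = \frac{13}{3} + V$)
$S{\left(j \right)} = \frac{1}{2 j^{2}}$ ($S{\left(j \right)} = \frac{1}{2 j j} = \frac{\frac{1}{2} \frac{1}{j}}{j} = \frac{1}{2 j^{2}}$)
$W{\left(n \right)} = 29$ ($W{\left(n \right)} = 9 + 20 = 29$)
$v{\left(h,x \right)} = \frac{9}{8}$ ($v{\left(h,x \right)} = \frac{1}{2 \left(\frac{13}{3} - 5\right)^{2}} = \frac{1}{2 \cdot \frac{4}{9}} = \frac{1}{2} \cdot \frac{9}{4} = \frac{9}{8}$)
$- 1263 v{\left(-28,2 \right)} + W{\left(-12 \right)} = \left(-1263\right) \frac{9}{8} + 29 = - \frac{11367}{8} + 29 = - \frac{11135}{8}$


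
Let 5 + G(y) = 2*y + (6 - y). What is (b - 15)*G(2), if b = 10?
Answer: -15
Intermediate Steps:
G(y) = 1 + y (G(y) = -5 + (2*y + (6 - y)) = -5 + (6 + y) = 1 + y)
(b - 15)*G(2) = (10 - 15)*(1 + 2) = -5*3 = -15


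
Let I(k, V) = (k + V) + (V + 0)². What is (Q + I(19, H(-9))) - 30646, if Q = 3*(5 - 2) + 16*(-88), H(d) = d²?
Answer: -25384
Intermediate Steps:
I(k, V) = V + k + V² (I(k, V) = (V + k) + V² = V + k + V²)
Q = -1399 (Q = 3*3 - 1408 = 9 - 1408 = -1399)
(Q + I(19, H(-9))) - 30646 = (-1399 + ((-9)² + 19 + ((-9)²)²)) - 30646 = (-1399 + (81 + 19 + 81²)) - 30646 = (-1399 + (81 + 19 + 6561)) - 30646 = (-1399 + 6661) - 30646 = 5262 - 30646 = -25384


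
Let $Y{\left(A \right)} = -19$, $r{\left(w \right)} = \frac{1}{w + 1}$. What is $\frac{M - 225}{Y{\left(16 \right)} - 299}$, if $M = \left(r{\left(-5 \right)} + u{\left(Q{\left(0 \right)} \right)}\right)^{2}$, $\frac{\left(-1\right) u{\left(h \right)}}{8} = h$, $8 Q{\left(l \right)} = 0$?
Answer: $\frac{3599}{5088} \approx 0.70735$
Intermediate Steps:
$Q{\left(l \right)} = 0$ ($Q{\left(l \right)} = \frac{1}{8} \cdot 0 = 0$)
$u{\left(h \right)} = - 8 h$
$r{\left(w \right)} = \frac{1}{1 + w}$
$M = \frac{1}{16}$ ($M = \left(\frac{1}{1 - 5} - 0\right)^{2} = \left(\frac{1}{-4} + 0\right)^{2} = \left(- \frac{1}{4} + 0\right)^{2} = \left(- \frac{1}{4}\right)^{2} = \frac{1}{16} \approx 0.0625$)
$\frac{M - 225}{Y{\left(16 \right)} - 299} = \frac{\frac{1}{16} - 225}{-19 - 299} = - \frac{3599}{16 \left(-318\right)} = \left(- \frac{3599}{16}\right) \left(- \frac{1}{318}\right) = \frac{3599}{5088}$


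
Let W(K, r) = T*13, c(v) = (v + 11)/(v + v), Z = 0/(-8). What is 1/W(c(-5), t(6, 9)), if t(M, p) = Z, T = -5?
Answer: -1/65 ≈ -0.015385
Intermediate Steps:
Z = 0 (Z = 0*(-⅛) = 0)
t(M, p) = 0
c(v) = (11 + v)/(2*v) (c(v) = (11 + v)/((2*v)) = (11 + v)*(1/(2*v)) = (11 + v)/(2*v))
W(K, r) = -65 (W(K, r) = -5*13 = -65)
1/W(c(-5), t(6, 9)) = 1/(-65) = -1/65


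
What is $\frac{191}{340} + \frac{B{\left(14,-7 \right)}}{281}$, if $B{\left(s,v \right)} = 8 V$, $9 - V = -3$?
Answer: $\frac{86311}{95540} \approx 0.9034$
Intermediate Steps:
$V = 12$ ($V = 9 - -3 = 9 + 3 = 12$)
$B{\left(s,v \right)} = 96$ ($B{\left(s,v \right)} = 8 \cdot 12 = 96$)
$\frac{191}{340} + \frac{B{\left(14,-7 \right)}}{281} = \frac{191}{340} + \frac{96}{281} = \frac{86311}{95540}$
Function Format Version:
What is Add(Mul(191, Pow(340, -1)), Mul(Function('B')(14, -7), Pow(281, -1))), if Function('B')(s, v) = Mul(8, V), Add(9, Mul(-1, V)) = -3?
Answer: Rational(86311, 95540) ≈ 0.90340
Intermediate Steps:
V = 12 (V = Add(9, Mul(-1, -3)) = Add(9, 3) = 12)
Function('B')(s, v) = 96 (Function('B')(s, v) = Mul(8, 12) = 96)
Add(Mul(191, Pow(340, -1)), Mul(Function('B')(14, -7), Pow(281, -1))) = Add(Mul(191, Pow(340, -1)), Mul(96, Pow(281, -1))) = Add(Mul(191, Rational(1, 340)), Mul(96, Rational(1, 281))) = Add(Rational(191, 340), Rational(96, 281)) = Rational(86311, 95540)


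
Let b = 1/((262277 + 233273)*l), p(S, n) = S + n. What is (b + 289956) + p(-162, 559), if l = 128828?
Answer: 18536343238536201/63840715400 ≈ 2.9035e+5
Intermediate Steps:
b = 1/63840715400 (b = 1/((262277 + 233273)*128828) = (1/128828)/495550 = (1/495550)*(1/128828) = 1/63840715400 ≈ 1.5664e-11)
(b + 289956) + p(-162, 559) = (1/63840715400 + 289956) + (-162 + 559) = 18510998474522401/63840715400 + 397 = 18536343238536201/63840715400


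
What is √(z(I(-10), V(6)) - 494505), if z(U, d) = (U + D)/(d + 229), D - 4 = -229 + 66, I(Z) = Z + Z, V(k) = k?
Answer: I*√27309080690/235 ≈ 703.21*I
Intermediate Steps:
I(Z) = 2*Z
D = -159 (D = 4 + (-229 + 66) = 4 - 163 = -159)
z(U, d) = (-159 + U)/(229 + d) (z(U, d) = (U - 159)/(d + 229) = (-159 + U)/(229 + d))
√(z(I(-10), V(6)) - 494505) = √((-159 + 2*(-10))/(229 + 6) - 494505) = √((-159 - 20)/235 - 494505) = √((1/235)*(-179) - 494505) = √(-179/235 - 494505) = √(-116208854/235) = I*√27309080690/235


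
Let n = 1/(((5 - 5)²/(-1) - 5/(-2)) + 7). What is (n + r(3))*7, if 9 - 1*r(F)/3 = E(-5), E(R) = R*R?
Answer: -6370/19 ≈ -335.26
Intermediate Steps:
n = 2/19 (n = 1/((0²*(-1) - 5*(-½)) + 7) = 1/((0*(-1) + 5/2) + 7) = 1/((0 + 5/2) + 7) = 1/(5/2 + 7) = 1/(19/2) = 2/19 ≈ 0.10526)
E(R) = R²
r(F) = -48 (r(F) = 27 - 3*(-5)² = 27 - 3*25 = 27 - 75 = -48)
(n + r(3))*7 = (2/19 - 48)*7 = -910/19*7 = -6370/19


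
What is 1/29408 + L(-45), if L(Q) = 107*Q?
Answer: -141599519/29408 ≈ -4815.0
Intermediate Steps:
1/29408 + L(-45) = 1/29408 + 107*(-45) = 1/29408 - 4815 = -141599519/29408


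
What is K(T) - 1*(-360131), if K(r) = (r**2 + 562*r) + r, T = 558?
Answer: 985649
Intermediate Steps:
K(r) = r**2 + 563*r
K(T) - 1*(-360131) = 558*(563 + 558) - 1*(-360131) = 558*1121 + 360131 = 625518 + 360131 = 985649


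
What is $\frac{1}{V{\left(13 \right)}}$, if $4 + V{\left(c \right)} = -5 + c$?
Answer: $\frac{1}{4} \approx 0.25$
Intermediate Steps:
$V{\left(c \right)} = -9 + c$ ($V{\left(c \right)} = -4 + \left(-5 + c\right) = -9 + c$)
$\frac{1}{V{\left(13 \right)}} = \frac{1}{-9 + 13} = \frac{1}{4}$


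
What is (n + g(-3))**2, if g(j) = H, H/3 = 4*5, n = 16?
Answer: 5776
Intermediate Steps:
H = 60 (H = 3*(4*5) = 3*20 = 60)
g(j) = 60
(n + g(-3))**2 = (16 + 60)**2 = 76**2 = 5776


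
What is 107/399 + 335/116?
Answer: 146077/46284 ≈ 3.1561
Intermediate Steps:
107/399 + 335/116 = 146077/46284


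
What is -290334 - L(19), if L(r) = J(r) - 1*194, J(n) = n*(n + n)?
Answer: -290862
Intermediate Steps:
J(n) = 2*n² (J(n) = n*(2*n) = 2*n²)
L(r) = -194 + 2*r² (L(r) = 2*r² - 1*194 = 2*r² - 194 = -194 + 2*r²)
-290334 - L(19) = -290334 - (-194 + 2*19²) = -290334 - (-194 + 2*361) = -290334 - (-194 + 722) = -290334 - 1*528 = -290334 - 528 = -290862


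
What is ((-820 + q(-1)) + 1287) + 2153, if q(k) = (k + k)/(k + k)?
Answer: 2621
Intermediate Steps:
q(k) = 1 (q(k) = (2*k)/((2*k)) = (2*k)*(1/(2*k)) = 1)
((-820 + q(-1)) + 1287) + 2153 = ((-820 + 1) + 1287) + 2153 = (-819 + 1287) + 2153 = 468 + 2153 = 2621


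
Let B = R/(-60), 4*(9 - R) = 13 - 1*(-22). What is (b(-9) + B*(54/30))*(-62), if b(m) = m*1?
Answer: 111693/200 ≈ 558.46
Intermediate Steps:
R = ¼ (R = 9 - (13 - 1*(-22))/4 = 9 - (13 + 22)/4 = 9 - ¼*35 = 9 - 35/4 = ¼ ≈ 0.25000)
b(m) = m
B = -1/240 (B = (¼)/(-60) = (¼)*(-1/60) = -1/240 ≈ -0.0041667)
(b(-9) + B*(54/30))*(-62) = (-9 - 9/(40*30))*(-62) = (-9 - 1/240*9/5)*(-62) = (-9 - 3/400)*(-62) = -3603/400*(-62) = 111693/200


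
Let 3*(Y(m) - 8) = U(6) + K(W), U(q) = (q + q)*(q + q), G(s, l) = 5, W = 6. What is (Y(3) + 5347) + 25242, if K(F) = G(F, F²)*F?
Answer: 30655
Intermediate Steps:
K(F) = 5*F
U(q) = 4*q² (U(q) = (2*q)*(2*q) = 4*q²)
Y(m) = 66 (Y(m) = 8 + (4*6² + 5*6)/3 = 8 + (4*36 + 30)/3 = 8 + (144 + 30)/3 = 8 + (⅓)*174 = 8 + 58 = 66)
(Y(3) + 5347) + 25242 = (66 + 5347) + 25242 = 5413 + 25242 = 30655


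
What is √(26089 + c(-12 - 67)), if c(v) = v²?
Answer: √32330 ≈ 179.81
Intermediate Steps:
√(26089 + c(-12 - 67)) = √(26089 + (-12 - 67)²) = √(26089 + (-79)²) = √(26089 + 6241) = √32330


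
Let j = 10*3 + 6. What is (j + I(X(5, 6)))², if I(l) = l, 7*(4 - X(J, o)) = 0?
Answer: 1600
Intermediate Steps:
X(J, o) = 4 (X(J, o) = 4 - ⅐*0 = 4 + 0 = 4)
j = 36 (j = 30 + 6 = 36)
(j + I(X(5, 6)))² = (36 + 4)² = 40² = 1600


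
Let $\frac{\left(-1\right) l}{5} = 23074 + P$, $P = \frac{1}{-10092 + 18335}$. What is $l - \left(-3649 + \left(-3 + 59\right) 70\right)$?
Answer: $- \frac{953228768}{8243} \approx -1.1564 \cdot 10^{5}$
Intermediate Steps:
$P = \frac{1}{8243} \approx 0.00012132$
$l = - \frac{950994915}{8243}$ ($l = - 5 \left(23074 + \frac{1}{8243}\right) = \left(-5\right) \frac{190198983}{8243} = - \frac{950994915}{8243} \approx -1.1537 \cdot 10^{5}$)
$l - \left(-3649 + \left(-3 + 59\right) 70\right) = - \frac{950994915}{8243} - \left(-3649 + \left(-3 + 59\right) 70\right) = - \frac{950994915}{8243} - \left(-3649 + 56 \cdot 70\right) = - \frac{950994915}{8243} - \left(-3649 + 3920\right) = - \frac{950994915}{8243} - 271 = - \frac{953228768}{8243}$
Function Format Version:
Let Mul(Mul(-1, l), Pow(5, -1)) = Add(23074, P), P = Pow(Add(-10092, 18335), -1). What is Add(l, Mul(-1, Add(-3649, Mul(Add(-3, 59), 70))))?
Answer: Rational(-953228768, 8243) ≈ -1.1564e+5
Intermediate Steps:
P = Rational(1, 8243) (P = Pow(8243, -1) = Rational(1, 8243) ≈ 0.00012132)
l = Rational(-950994915, 8243) (l = Mul(-5, Add(23074, Rational(1, 8243))) = Mul(-5, Rational(190198983, 8243)) = Rational(-950994915, 8243) ≈ -1.1537e+5)
Add(l, Mul(-1, Add(-3649, Mul(Add(-3, 59), 70)))) = Add(Rational(-950994915, 8243), Mul(-1, Add(-3649, Mul(Add(-3, 59), 70)))) = Add(Rational(-950994915, 8243), Mul(-1, Add(-3649, Mul(56, 70)))) = Add(Rational(-950994915, 8243), Mul(-1, Add(-3649, 3920))) = Add(Rational(-950994915, 8243), Mul(-1, 271)) = Add(Rational(-950994915, 8243), -271) = Rational(-953228768, 8243)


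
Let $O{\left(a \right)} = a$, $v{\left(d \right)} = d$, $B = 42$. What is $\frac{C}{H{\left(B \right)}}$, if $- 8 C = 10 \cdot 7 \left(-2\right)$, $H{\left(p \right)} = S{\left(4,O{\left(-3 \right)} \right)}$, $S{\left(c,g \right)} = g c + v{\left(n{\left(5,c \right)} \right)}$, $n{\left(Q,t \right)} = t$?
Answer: $- \frac{35}{16} \approx -2.1875$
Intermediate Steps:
$S{\left(c,g \right)} = c + c g$ ($S{\left(c,g \right)} = g c + c = c g + c = c + c g$)
$H{\left(p \right)} = -8$ ($H{\left(p \right)} = 4 \left(1 - 3\right) = 4 \left(-2\right) = -8$)
$C = \frac{35}{2}$ ($C = - \frac{10 \cdot 7 \left(-2\right)}{8} = - \frac{70 \left(-2\right)}{8} = \left(- \frac{1}{8}\right) \left(-140\right) = \frac{35}{2} \approx 17.5$)
$\frac{C}{H{\left(B \right)}} = \frac{35}{2 \left(-8\right)} = \frac{35}{2} \left(- \frac{1}{8}\right) = - \frac{35}{16}$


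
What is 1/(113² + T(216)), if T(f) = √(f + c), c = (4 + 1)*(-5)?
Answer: 12769/163047170 - √191/163047170 ≈ 7.8230e-5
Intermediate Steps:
c = -25 (c = 5*(-5) = -25)
T(f) = √(-25 + f) (T(f) = √(f - 25) = √(-25 + f))
1/(113² + T(216)) = 1/(113² + √(-25 + 216)) = 1/(12769 + √191)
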